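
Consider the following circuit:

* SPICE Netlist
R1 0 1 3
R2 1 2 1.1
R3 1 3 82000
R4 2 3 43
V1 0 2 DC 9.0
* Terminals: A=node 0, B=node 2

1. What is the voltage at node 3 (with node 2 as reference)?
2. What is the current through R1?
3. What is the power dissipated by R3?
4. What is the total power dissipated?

Nodal analysis, taking node 2 as the 0 V reference.
Source V1 fixes V_0 = 9 V.
KCL at each unknown node (sum of currents leaving = 0; resistances in Ω):
  Node 1: (V_1 - 9)/3 + (V_1 - 0)/1.1 + (V_1 - V_3)/82000 = 0
  Node 3: (V_3 - V_1)/82000 + (V_3 - 0)/43 = 0
Collecting terms (coefficients in siemens):
  1.242·V_1 - 0.0000122·V_3 = 3
  0.02327·V_3 - 0.0000122·V_1 = 0
Determinant D = (1.242)(0.02327) - (-0.0000122)(-0.0000122) = 0.02891
V_1 = [(3)(0.02327) - (-0.0000122)(0)]/D = 2.415 V
V_3 = [(1.242)(0) - (3)(-0.0000122)]/D = 0.001266 V
Part 1:
  Read off the nodal solution: V_3 = 0.001266 V
Part 2:
  I_R1 = (V_0 - V_1)/R1 = (9 - 2.415)/3 = 2.195 A
  Magnitude: I_R1 = 2.195 A
Part 3:
  I_R3 = (V_1 - V_3)/R3 = (2.415 - 0.001266)/82000 = 0.00002943 A
  P_R3 = I_R3² × R3 = (0.00002943)² × 82000 = 0.00007103 W
Part 4:
  Power in each resistor, P = (ΔV)²/R:
    P_R1 = (9 - 2.415)²/3 = 14.46 W
    P_R2 = (2.415 - 0)²/1.1 = 5.3 W
    P_R3 = (2.415 - 0.001266)²/82000 = 0.00007103 W
    P_R4 = (0 - 0.001266)²/43 = 0.00000003725 W
  P_total = P_R1 + P_R2 + P_R3 + P_R4 = 19.76 W

Final answers:
1. V_3 = 0.001266 V
2. I_R1 = 2.195 A
3. P_R3 = 7.103e-05 W
4. P_total = 19.76 W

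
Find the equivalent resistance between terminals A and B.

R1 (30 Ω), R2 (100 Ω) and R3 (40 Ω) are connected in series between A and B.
Reduce the network between node 0 (A) and node 3 (B) by series/parallel combination:
  Rs1 = R1 + R2 (series, joined only at node 1) = 30 + 100 = 130 Ω
  Rs2 = R3 + Rs1 (series, joined only at node 2) = 40 + 130 = 170 Ω
R_eq = 170 Ω

Final answer: 170 Ω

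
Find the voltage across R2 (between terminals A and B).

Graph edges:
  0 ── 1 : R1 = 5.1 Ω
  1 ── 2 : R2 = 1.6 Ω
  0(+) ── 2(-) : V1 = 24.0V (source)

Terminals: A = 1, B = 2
R1 and R2 are in series across V1 (node 0 → node 1 → node 2), and the output A–B is taken across R2, so this is a voltage divider.
Series current: I = V1/(R1 + R2) = 24/(5.1 + 1.6) = 24/6.7 = 3.582 A
V_R2 = I × R2 = V1 × R2/(R1 + R2) = 24 × 1.6/6.7 = 5.731 V

Final answer: 5.731 V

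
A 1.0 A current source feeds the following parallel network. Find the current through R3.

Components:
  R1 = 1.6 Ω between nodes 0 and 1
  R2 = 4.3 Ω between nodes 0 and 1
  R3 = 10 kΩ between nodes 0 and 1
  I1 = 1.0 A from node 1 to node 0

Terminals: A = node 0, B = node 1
All resistors sit directly between nodes 0 and 1, so they are in parallel and share one voltage V; the full source current 1 A splits among them.
1/R_par = 1/1.6 + 1/4.3 + 1/10000 = 0.8577 S  =>  R_par = 1.166 Ω
V = I × R_par = 1 × 1.166 = 1.166 V
I_R3 = V/R3 = 1.166/10000 = 0.0001166 A

Final answer: 0.0001166 A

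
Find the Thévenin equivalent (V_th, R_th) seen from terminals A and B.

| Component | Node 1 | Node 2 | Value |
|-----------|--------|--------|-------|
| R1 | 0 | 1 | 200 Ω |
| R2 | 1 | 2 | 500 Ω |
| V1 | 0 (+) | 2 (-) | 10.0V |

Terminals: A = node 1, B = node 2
Step 1 — V_th is the open-circuit voltage V_A - V_B (nothing connected across the terminals).
Nodal analysis, taking node 2 as the 0 V reference.
Source V1 fixes V_0 = 10 V.
KCL at each unknown node (sum of currents leaving = 0; resistances in Ω):
  Node 1: (V_1 - 10)/200 + (V_1 - 0)/500 = 0
Collecting terms: 0.007 × V_1 = 0.05  =>  V_1 = 7.143 V
V_th = V_1 - V_2 = 7.143 - 0 = 7.143 V
Step 2 — R_th: zero the source — replace V1 by a short circuit (node 2 merges into node 0) — and find the resistance seen between A (node 1) and B (node 0).
Reduce the network between node 1 (A) and node 0 (B) by series/parallel combination:
  Rp1 = R1 ‖ R2 (parallel, both between nodes 0 and 1) = 1/(1/200 + 1/500) = 142.9 Ω
R_th = 142.9 Ω

Final answer: V_th = 7.143 V, R_th = 142.9 Ω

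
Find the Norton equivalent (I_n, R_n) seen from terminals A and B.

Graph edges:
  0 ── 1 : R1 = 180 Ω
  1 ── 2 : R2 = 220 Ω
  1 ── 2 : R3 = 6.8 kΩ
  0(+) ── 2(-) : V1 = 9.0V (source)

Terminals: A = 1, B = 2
Find the Thévenin equivalent first; then I_n = V_th/R_th and R_n = R_th.
Step 1 — V_th is the open-circuit voltage V_A - V_B (nothing connected across the terminals).
Nodal analysis, taking node 2 as the 0 V reference.
Source V1 fixes V_0 = 9 V.
KCL at each unknown node (sum of currents leaving = 0; resistances in Ω):
  Node 1: (V_1 - 9)/180 + (V_1 - 0)/220 + (V_1 - 0)/6800 = 0
Collecting terms: 0.01025 × V_1 = 0.05  =>  V_1 = 4.879 V
V_th = V_1 - V_2 = 4.879 - 0 = 4.879 V
Step 2 — R_th: zero the source — replace V1 by a short circuit (node 2 merges into node 0) — and find the resistance seen between A (node 1) and B (node 0).
Reduce the network between node 1 (A) and node 0 (B) by series/parallel combination:
  Rp1 = R1 ‖ R2 ‖ R3 (parallel, all between nodes 0 and 1) = 1/(1/180 + 1/220 + 1/6800) = 97.58 Ω
R_th = 97.58 Ω
I_n = V_th/R_th = 4.879/97.58 = 0.05 A, and R_n = R_th = 97.58 Ω

Final answer: I_n = 0.05 A, R_n = 97.58 Ω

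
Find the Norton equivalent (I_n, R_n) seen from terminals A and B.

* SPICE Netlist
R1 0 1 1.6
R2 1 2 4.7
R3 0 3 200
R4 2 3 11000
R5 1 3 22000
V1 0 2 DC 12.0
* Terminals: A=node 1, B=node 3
Find the Thévenin equivalent first; then I_n = V_th/R_th and R_n = R_th.
Step 1 — V_th is the open-circuit voltage V_A - V_B (nothing connected across the terminals).
Nodal analysis, taking node 2 as the 0 V reference.
Source V1 fixes V_0 = 12 V.
KCL at each unknown node (sum of currents leaving = 0; resistances in Ω):
  Node 1: (V_1 - 12)/1.6 + (V_1 - 0)/4.7 + (V_1 - V_3)/22000 = 0
  Node 3: (V_3 - 12)/200 + (V_3 - 0)/11000 + (V_3 - V_1)/22000 = 0
Collecting terms (coefficients in siemens):
  0.8378·V_1 - 0.00004545·V_3 = 7.5
  0.005136·V_3 - 0.00004545·V_1 = 0.06
Determinant D = (0.8378)(0.005136) - (-0.00004545)(-0.00004545) = 0.004303
V_1 = [(7.5)(0.005136) - (-0.00004545)(0.06)]/D = 8.953 V
V_3 = [(0.8378)(0.06) - (7.5)(-0.00004545)]/D = 11.76 V
V_th = V_1 - V_3 = 8.953 - 11.76 = -2.808 V
Step 2 — R_th: zero the source — replace V1 by a short circuit (node 2 merges into node 0) — and find the resistance seen between A (node 1) and B (node 3).
Reduce the network between node 1 (A) and node 3 (B) by series/parallel combination:
  Rp1 = R1 ‖ R2 (parallel, both between nodes 0 and 1) = 1/(1/1.6 + 1/4.7) = 1.194 Ω
  Rp2 = R3 ‖ R4 (parallel, both between nodes 0 and 3) = 1/(1/200 + 1/11000) = 196.4 Ω
  Rs1 = Rp1 + Rp2 (series, joined only at node 0) = 1.194 + 196.4 = 197.6 Ω
  Rp3 = R5 ‖ Rs1 (parallel, both between nodes 1 and 3) = 1/(1/22000 + 1/197.6) = 195.9 Ω
R_th = 195.9 Ω
I_n = V_th/R_th = -2.808/195.9 = -0.01434 A, and R_n = R_th = 195.9 Ω

Final answer: I_n = -0.01434 A, R_n = 195.9 Ω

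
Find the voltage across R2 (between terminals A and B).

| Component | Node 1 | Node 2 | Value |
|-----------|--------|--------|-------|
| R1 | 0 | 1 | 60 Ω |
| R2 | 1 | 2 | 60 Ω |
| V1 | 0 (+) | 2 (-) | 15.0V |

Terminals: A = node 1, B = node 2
R1 and R2 are in series across V1 (node 0 → node 1 → node 2), and the output A–B is taken across R2, so this is a voltage divider.
Series current: I = V1/(R1 + R2) = 15/(60 + 60) = 15/120 = 0.125 A
V_R2 = I × R2 = V1 × R2/(R1 + R2) = 15 × 60/120 = 7.5 V

Final answer: 7.5 V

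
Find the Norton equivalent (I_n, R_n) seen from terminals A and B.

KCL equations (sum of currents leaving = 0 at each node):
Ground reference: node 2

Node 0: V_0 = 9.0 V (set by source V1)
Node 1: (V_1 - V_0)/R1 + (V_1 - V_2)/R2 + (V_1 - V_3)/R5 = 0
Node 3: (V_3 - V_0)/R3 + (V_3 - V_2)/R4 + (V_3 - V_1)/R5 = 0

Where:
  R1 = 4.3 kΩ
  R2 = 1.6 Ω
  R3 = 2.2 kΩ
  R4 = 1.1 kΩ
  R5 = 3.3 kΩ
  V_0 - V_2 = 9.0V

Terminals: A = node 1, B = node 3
Find the Thévenin equivalent first; then I_n = V_th/R_th and R_n = R_th.
Step 1 — V_th is the open-circuit voltage V_A - V_B (nothing connected across the terminals).
Nodal analysis, taking node 2 as the 0 V reference.
Source V1 fixes V_0 = 9 V.
KCL at each unknown node (sum of currents leaving = 0; resistances in Ω):
  Node 1: (V_1 - 9)/4300 + (V_1 - 0)/1.6 + (V_1 - V_3)/3300 = 0
  Node 3: (V_3 - 9)/2200 + (V_3 - 0)/1100 + (V_3 - V_1)/3300 = 0
Collecting terms (coefficients in siemens):
  0.6255·V_1 - 0.000303·V_3 = 0.002093
  0.001667·V_3 - 0.000303·V_1 = 0.004091
Determinant D = (0.6255)(0.001667) - (-0.000303)(-0.000303) = 0.001042
V_1 = [(0.002093)(0.001667) - (-0.000303)(0.004091)]/D = 0.004535 V
V_3 = [(0.6255)(0.004091) - (0.002093)(-0.000303)]/D = 2.455 V
V_th = V_1 - V_3 = 0.004535 - 2.455 = -2.451 V
Step 2 — R_th: zero the source — replace V1 by a short circuit (node 2 merges into node 0) — and find the resistance seen between A (node 1) and B (node 3).
Reduce the network between node 1 (A) and node 3 (B) by series/parallel combination:
  Rp1 = R1 ‖ R2 (parallel, both between nodes 0 and 1) = 1/(1/4300 + 1/1.6) = 1.599 Ω
  Rp2 = R3 ‖ R4 (parallel, both between nodes 0 and 3) = 1/(1/2200 + 1/1100) = 733.3 Ω
  Rs1 = Rp1 + Rp2 (series, joined only at node 0) = 1.599 + 733.3 = 734.9 Ω
  Rp3 = R5 ‖ Rs1 (parallel, both between nodes 1 and 3) = 1/(1/3300 + 1/734.9) = 601.1 Ω
R_th = 601.1 Ω
I_n = V_th/R_th = -2.451/601.1 = -0.004077 A, and R_n = R_th = 601.1 Ω

Final answer: I_n = -0.004077 A, R_n = 601.1 Ω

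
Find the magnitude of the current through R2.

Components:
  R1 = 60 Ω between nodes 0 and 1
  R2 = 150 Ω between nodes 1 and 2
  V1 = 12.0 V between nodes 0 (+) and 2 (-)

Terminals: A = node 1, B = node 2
Nodal analysis, taking node 2 as the 0 V reference.
Source V1 fixes V_0 = 12 V.
KCL at each unknown node (sum of currents leaving = 0; resistances in Ω):
  Node 1: (V_1 - 12)/60 + (V_1 - 0)/150 = 0
Collecting terms: 0.02333 × V_1 = 0.2  =>  V_1 = 8.571 V
I_R2 = (V_1 - V_2)/R2 = (8.571 - 0)/150 = 0.05714 A
|I_R2| = 0.05714 A

Final answer: |I_R2| = 0.05714 A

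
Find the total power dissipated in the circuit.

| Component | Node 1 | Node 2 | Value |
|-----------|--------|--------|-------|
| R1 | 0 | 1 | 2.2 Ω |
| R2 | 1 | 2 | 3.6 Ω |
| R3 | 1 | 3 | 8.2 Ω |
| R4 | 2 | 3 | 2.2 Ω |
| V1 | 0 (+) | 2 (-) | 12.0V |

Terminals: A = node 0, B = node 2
Nodal analysis, taking node 2 as the 0 V reference.
Source V1 fixes V_0 = 12 V.
KCL at each unknown node (sum of currents leaving = 0; resistances in Ω):
  Node 1: (V_1 - 12)/2.2 + (V_1 - 0)/3.6 + (V_1 - V_3)/8.2 = 0
  Node 3: (V_3 - V_1)/8.2 + (V_3 - 0)/2.2 = 0
Collecting terms (coefficients in siemens):
  0.8543·V_1 - 0.122·V_3 = 5.455
  0.5765·V_3 - 0.122·V_1 = 0
Determinant D = (0.8543)(0.5765) - (-0.122)(-0.122) = 0.4776
V_1 = [(5.455)(0.5765) - (-0.122)(0)]/D = 6.584 V
V_3 = [(0.8543)(0) - (5.455)(-0.122)]/D = 1.393 V
Power in each resistor, P = (ΔV)²/R:
  P_R1 = (12 - 6.584)²/2.2 = 13.33 W
  P_R2 = (6.584 - 0)²/3.6 = 12.04 W
  P_R3 = (6.584 - 1.393)²/8.2 = 3.286 W
  P_R4 = (0 - 1.393)²/2.2 = 0.8817 W
P_total = P_R1 + P_R2 + P_R3 + P_R4 = 29.54 W

Final answer: 29.54 W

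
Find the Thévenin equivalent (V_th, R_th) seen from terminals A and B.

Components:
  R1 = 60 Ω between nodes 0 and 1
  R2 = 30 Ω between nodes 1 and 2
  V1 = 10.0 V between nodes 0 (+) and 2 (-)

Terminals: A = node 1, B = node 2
Step 1 — V_th is the open-circuit voltage V_A - V_B (nothing connected across the terminals).
Nodal analysis, taking node 2 as the 0 V reference.
Source V1 fixes V_0 = 10 V.
KCL at each unknown node (sum of currents leaving = 0; resistances in Ω):
  Node 1: (V_1 - 10)/60 + (V_1 - 0)/30 = 0
Collecting terms: 0.05 × V_1 = 0.1667  =>  V_1 = 3.333 V
V_th = V_1 - V_2 = 3.333 - 0 = 3.333 V
Step 2 — R_th: zero the source — replace V1 by a short circuit (node 2 merges into node 0) — and find the resistance seen between A (node 1) and B (node 0).
Reduce the network between node 1 (A) and node 0 (B) by series/parallel combination:
  Rp1 = R1 ‖ R2 (parallel, both between nodes 0 and 1) = 1/(1/60 + 1/30) = 20 Ω
R_th = 20 Ω

Final answer: V_th = 3.333 V, R_th = 20 Ω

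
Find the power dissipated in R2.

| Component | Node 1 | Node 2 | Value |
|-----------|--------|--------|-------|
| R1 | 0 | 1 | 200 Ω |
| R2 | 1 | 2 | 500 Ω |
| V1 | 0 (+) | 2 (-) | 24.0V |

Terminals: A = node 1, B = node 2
Nodal analysis, taking node 2 as the 0 V reference.
Source V1 fixes V_0 = 24 V.
KCL at each unknown node (sum of currents leaving = 0; resistances in Ω):
  Node 1: (V_1 - 24)/200 + (V_1 - 0)/500 = 0
Collecting terms: 0.007 × V_1 = 0.12  =>  V_1 = 17.14 V
I_R2 = (V_1 - V_2)/R2 = (17.14 - 0)/500 = 0.03429 A
P_R2 = I_R2² × R2 = (0.03429)² × 500 = 0.5878 W

Final answer: 0.5878 W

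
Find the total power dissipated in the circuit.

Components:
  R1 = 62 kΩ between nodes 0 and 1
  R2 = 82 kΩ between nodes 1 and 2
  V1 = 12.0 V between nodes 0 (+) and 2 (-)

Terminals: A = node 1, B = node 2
Nodal analysis, taking node 2 as the 0 V reference.
Source V1 fixes V_0 = 12 V.
KCL at each unknown node (sum of currents leaving = 0; resistances in Ω):
  Node 1: (V_1 - 12)/62000 + (V_1 - 0)/82000 = 0
Collecting terms: 0.00002832 × V_1 = 0.0001935  =>  V_1 = 6.833 V
Power in each resistor, P = (ΔV)²/R:
  P_R1 = (12 - 6.833)²/62000 = 0.0004306 W
  P_R2 = (6.833 - 0)²/82000 = 0.0005694 W
P_total = P_R1 + P_R2 = 0.001 W

Final answer: 0.001 W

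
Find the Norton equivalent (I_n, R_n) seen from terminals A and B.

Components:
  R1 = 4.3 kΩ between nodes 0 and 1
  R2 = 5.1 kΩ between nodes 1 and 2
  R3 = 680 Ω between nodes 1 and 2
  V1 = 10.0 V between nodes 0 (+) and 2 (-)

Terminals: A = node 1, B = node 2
Find the Thévenin equivalent first; then I_n = V_th/R_th and R_n = R_th.
Step 1 — V_th is the open-circuit voltage V_A - V_B (nothing connected across the terminals).
Nodal analysis, taking node 2 as the 0 V reference.
Source V1 fixes V_0 = 10 V.
KCL at each unknown node (sum of currents leaving = 0; resistances in Ω):
  Node 1: (V_1 - 10)/4300 + (V_1 - 0)/5100 + (V_1 - 0)/680 = 0
Collecting terms: 0.001899 × V_1 = 0.002326  =>  V_1 = 1.224 V
V_th = V_1 - V_2 = 1.224 - 0 = 1.224 V
Step 2 — R_th: zero the source — replace V1 by a short circuit (node 2 merges into node 0) — and find the resistance seen between A (node 1) and B (node 0).
Reduce the network between node 1 (A) and node 0 (B) by series/parallel combination:
  Rp1 = R1 ‖ R2 ‖ R3 (parallel, all between nodes 0 and 1) = 1/(1/4300 + 1/5100 + 1/680) = 526.5 Ω
R_th = 526.5 Ω
I_n = V_th/R_th = 1.224/526.5 = 0.002326 A, and R_n = R_th = 526.5 Ω

Final answer: I_n = 0.002326 A, R_n = 526.5 Ω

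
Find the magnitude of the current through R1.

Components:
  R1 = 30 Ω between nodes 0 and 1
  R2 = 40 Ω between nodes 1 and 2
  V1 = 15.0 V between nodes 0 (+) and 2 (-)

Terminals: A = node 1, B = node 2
Nodal analysis, taking node 2 as the 0 V reference.
Source V1 fixes V_0 = 15 V.
KCL at each unknown node (sum of currents leaving = 0; resistances in Ω):
  Node 1: (V_1 - 15)/30 + (V_1 - 0)/40 = 0
Collecting terms: 0.05833 × V_1 = 0.5  =>  V_1 = 8.571 V
I_R1 = (V_0 - V_1)/R1 = (15 - 8.571)/30 = 0.2143 A
|I_R1| = 0.2143 A

Final answer: |I_R1| = 0.2143 A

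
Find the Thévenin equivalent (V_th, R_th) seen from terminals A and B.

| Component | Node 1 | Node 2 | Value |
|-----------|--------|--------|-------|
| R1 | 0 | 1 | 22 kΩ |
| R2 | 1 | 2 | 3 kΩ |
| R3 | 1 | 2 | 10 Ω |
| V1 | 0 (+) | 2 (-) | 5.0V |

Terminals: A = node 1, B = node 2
Step 1 — V_th is the open-circuit voltage V_A - V_B (nothing connected across the terminals).
Nodal analysis, taking node 2 as the 0 V reference.
Source V1 fixes V_0 = 5 V.
KCL at each unknown node (sum of currents leaving = 0; resistances in Ω):
  Node 1: (V_1 - 5)/22000 + (V_1 - 0)/3000 + (V_1 - 0)/10 = 0
Collecting terms: 0.1004 × V_1 = 0.0002273  =>  V_1 = 0.002264 V
V_th = V_1 - V_2 = 0.002264 - 0 = 0.002264 V
Step 2 — R_th: zero the source — replace V1 by a short circuit (node 2 merges into node 0) — and find the resistance seen between A (node 1) and B (node 0).
Reduce the network between node 1 (A) and node 0 (B) by series/parallel combination:
  Rp1 = R1 ‖ R2 ‖ R3 (parallel, all between nodes 0 and 1) = 1/(1/22000 + 1/3000 + 1/10) = 9.962 Ω
R_th = 9.962 Ω

Final answer: V_th = 0.002264 V, R_th = 9.962 Ω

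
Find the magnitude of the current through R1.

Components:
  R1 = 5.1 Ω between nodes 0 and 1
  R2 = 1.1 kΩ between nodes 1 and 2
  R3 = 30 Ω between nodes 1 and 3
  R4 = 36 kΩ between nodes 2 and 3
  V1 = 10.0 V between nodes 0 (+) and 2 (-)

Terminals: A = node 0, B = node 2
Nodal analysis, taking node 2 as the 0 V reference.
Source V1 fixes V_0 = 10 V.
KCL at each unknown node (sum of currents leaving = 0; resistances in Ω):
  Node 1: (V_1 - 10)/5.1 + (V_1 - 0)/1100 + (V_1 - V_3)/30 = 0
  Node 3: (V_3 - V_1)/30 + (V_3 - 0)/36000 = 0
Collecting terms (coefficients in siemens):
  0.2303·V_1 - 0.03333·V_3 = 1.961
  0.03336·V_3 - 0.03333·V_1 = 0
Determinant D = (0.2303)(0.03336) - (-0.03333)(-0.03333) = 0.006573
V_1 = [(1.961)(0.03336) - (-0.03333)(0)]/D = 9.952 V
V_3 = [(0.2303)(0) - (1.961)(-0.03333)]/D = 9.944 V
I_R1 = (V_0 - V_1)/R1 = (10 - 9.952)/5.1 = 0.009324 A
|I_R1| = 0.009324 A

Final answer: |I_R1| = 0.009324 A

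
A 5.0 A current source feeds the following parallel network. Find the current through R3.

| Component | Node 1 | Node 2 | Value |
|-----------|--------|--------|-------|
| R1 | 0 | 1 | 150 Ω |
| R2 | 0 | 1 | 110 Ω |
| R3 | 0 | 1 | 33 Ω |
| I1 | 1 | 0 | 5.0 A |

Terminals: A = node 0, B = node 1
All resistors sit directly between nodes 0 and 1, so they are in parallel and share one voltage V; the full source current 5 A splits among them.
1/R_par = 1/150 + 1/110 + 1/33 = 0.04606 S  =>  R_par = 21.71 Ω
V = I × R_par = 5 × 21.71 = 108.6 V
I_R3 = V/R3 = 108.6/33 = 3.289 A

Final answer: 3.289 A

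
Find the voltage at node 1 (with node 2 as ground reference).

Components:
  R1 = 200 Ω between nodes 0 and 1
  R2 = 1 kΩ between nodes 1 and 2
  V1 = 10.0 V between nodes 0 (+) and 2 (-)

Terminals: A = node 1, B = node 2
Nodal analysis, taking node 2 as the 0 V reference.
Source V1 fixes V_0 = 10 V.
KCL at each unknown node (sum of currents leaving = 0; resistances in Ω):
  Node 1: (V_1 - 10)/200 + (V_1 - 0)/1000 = 0
Collecting terms: 0.006 × V_1 = 0.05  =>  V_1 = 8.333 V
The requested potential is V_1 = 8.333 V.

Final answer: V_1 = 8.333 V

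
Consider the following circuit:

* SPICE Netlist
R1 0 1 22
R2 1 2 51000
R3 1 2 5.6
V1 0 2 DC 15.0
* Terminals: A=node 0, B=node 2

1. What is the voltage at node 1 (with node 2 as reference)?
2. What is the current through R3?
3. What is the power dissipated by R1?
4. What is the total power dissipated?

Nodal analysis, taking node 2 as the 0 V reference.
Source V1 fixes V_0 = 15 V.
KCL at each unknown node (sum of currents leaving = 0; resistances in Ω):
  Node 1: (V_1 - 15)/22 + (V_1 - 0)/51000 + (V_1 - 0)/5.6 = 0
Collecting terms: 0.224 × V_1 = 0.6818  =>  V_1 = 3.043 V
Part 1:
  Read off the nodal solution: V_1 = 3.043 V
Part 2:
  I_R3 = (V_1 - V_2)/R3 = (3.043 - 0)/5.6 = 0.5434 A
  Magnitude: I_R3 = 0.5434 A
Part 3:
  I_R1 = (V_0 - V_1)/R1 = (15 - 3.043)/22 = 0.5435 A
  P_R1 = I_R1² × R1 = (0.5435)² × 22 = 6.498 W
Part 4:
  Power in each resistor, P = (ΔV)²/R:
    P_R1 = (15 - 3.043)²/22 = 6.498 W
    P_R2 = (3.043 - 0)²/51000 = 0.0001816 W
    P_R3 = (3.043 - 0)²/5.6 = 1.654 W
  P_total = P_R1 + P_R2 + P_R3 = 8.152 W

Final answers:
1. V_1 = 3.043 V
2. I_R3 = 0.5434 A
3. P_R1 = 6.498 W
4. P_total = 8.152 W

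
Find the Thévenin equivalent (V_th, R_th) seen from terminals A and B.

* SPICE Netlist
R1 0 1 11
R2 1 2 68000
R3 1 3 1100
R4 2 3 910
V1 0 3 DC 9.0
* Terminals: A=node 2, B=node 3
Step 1 — V_th is the open-circuit voltage V_A - V_B (nothing connected across the terminals).
Nodal analysis, taking node 3 as the 0 V reference.
Source V1 fixes V_0 = 9 V.
KCL at each unknown node (sum of currents leaving = 0; resistances in Ω):
  Node 1: (V_1 - 9)/11 + (V_1 - V_2)/68000 + (V_1 - 0)/1100 = 0
  Node 2: (V_2 - V_1)/68000 + (V_2 - 0)/910 = 0
Collecting terms (coefficients in siemens):
  0.09183·V_1 - 0.00001471·V_2 = 0.8182
  0.001114·V_2 - 0.00001471·V_1 = 0
Determinant D = (0.09183)(0.001114) - (-0.00001471)(-0.00001471) = 0.0001023
V_1 = [(0.8182)(0.001114) - (-0.00001471)(0)]/D = 8.909 V
V_2 = [(0.09183)(0) - (0.8182)(-0.00001471)]/D = 0.1177 V
V_th = V_2 - V_3 = 0.1177 - 0 = 0.1177 V
Step 2 — R_th: zero the source — replace V1 by a short circuit (node 3 merges into node 0) — and find the resistance seen between A (node 2) and B (node 0).
Reduce the network between node 2 (A) and node 0 (B) by series/parallel combination:
  Rp1 = R1 ‖ R3 (parallel, both between nodes 0 and 1) = 1/(1/11 + 1/1100) = 10.89 Ω
  Rs1 = R2 + Rp1 (series, joined only at node 1) = 68000 + 10.89 = 68010 Ω
  Rp2 = R4 ‖ Rs1 (parallel, both between nodes 0 and 2) = 1/(1/910 + 1/68010) = 898 Ω
R_th = 898 Ω

Final answer: V_th = 0.1177 V, R_th = 898 Ω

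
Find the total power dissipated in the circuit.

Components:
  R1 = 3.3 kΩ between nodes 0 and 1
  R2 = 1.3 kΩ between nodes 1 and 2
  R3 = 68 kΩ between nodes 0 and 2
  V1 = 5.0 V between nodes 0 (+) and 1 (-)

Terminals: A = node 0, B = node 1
Nodal analysis, taking node 1 as the 0 V reference.
Source V1 fixes V_0 = 5 V.
KCL at each unknown node (sum of currents leaving = 0; resistances in Ω):
  Node 2: (V_2 - 0)/1300 + (V_2 - 5)/68000 = 0
Collecting terms: 0.0007839 × V_2 = 0.00007353  =>  V_2 = 0.0938 V
Power in each resistor, P = (ΔV)²/R:
  P_R1 = (5 - 0)²/3300 = 0.007576 W
  P_R2 = (0 - 0.0938)²/1300 = 0.000006767 W
  P_R3 = (5 - 0.0938)²/68000 = 0.000354 W
P_total = P_R1 + P_R2 + P_R3 = 0.007937 W

Final answer: 0.007937 W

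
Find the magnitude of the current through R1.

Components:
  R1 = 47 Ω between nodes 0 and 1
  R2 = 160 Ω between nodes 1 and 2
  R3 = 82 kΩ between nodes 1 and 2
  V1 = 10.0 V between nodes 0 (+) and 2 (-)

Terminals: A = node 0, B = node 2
Nodal analysis, taking node 2 as the 0 V reference.
Source V1 fixes V_0 = 10 V.
KCL at each unknown node (sum of currents leaving = 0; resistances in Ω):
  Node 1: (V_1 - 10)/47 + (V_1 - 0)/160 + (V_1 - 0)/82000 = 0
Collecting terms: 0.02754 × V_1 = 0.2128  =>  V_1 = 7.726 V
I_R1 = (V_0 - V_1)/R1 = (10 - 7.726)/47 = 0.04838 A
|I_R1| = 0.04838 A

Final answer: |I_R1| = 0.04838 A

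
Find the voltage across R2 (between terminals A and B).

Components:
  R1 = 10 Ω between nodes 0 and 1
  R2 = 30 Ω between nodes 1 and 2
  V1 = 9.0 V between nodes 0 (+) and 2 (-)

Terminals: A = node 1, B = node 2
R1 and R2 are in series across V1 (node 0 → node 1 → node 2), and the output A–B is taken across R2, so this is a voltage divider.
Series current: I = V1/(R1 + R2) = 9/(10 + 30) = 9/40 = 0.225 A
V_R2 = I × R2 = V1 × R2/(R1 + R2) = 9 × 30/40 = 6.75 V

Final answer: 6.75 V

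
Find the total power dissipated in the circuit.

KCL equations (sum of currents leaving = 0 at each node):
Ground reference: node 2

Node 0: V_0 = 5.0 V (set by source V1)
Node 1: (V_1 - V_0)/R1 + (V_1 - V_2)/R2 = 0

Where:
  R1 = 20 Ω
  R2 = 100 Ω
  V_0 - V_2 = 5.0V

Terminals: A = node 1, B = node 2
Nodal analysis, taking node 2 as the 0 V reference.
Source V1 fixes V_0 = 5 V.
KCL at each unknown node (sum of currents leaving = 0; resistances in Ω):
  Node 1: (V_1 - 5)/20 + (V_1 - 0)/100 = 0
Collecting terms: 0.06 × V_1 = 0.25  =>  V_1 = 4.167 V
Power in each resistor, P = (ΔV)²/R:
  P_R1 = (5 - 4.167)²/20 = 0.03472 W
  P_R2 = (4.167 - 0)²/100 = 0.1736 W
P_total = P_R1 + P_R2 = 0.2083 W

Final answer: 0.2083 W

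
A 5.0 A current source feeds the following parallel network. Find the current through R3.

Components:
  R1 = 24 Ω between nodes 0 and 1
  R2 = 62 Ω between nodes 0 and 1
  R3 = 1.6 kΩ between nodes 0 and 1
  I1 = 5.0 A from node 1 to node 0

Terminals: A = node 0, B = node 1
All resistors sit directly between nodes 0 and 1, so they are in parallel and share one voltage V; the full source current 5 A splits among them.
1/R_par = 1/24 + 1/62 + 1/1600 = 0.05842 S  =>  R_par = 17.12 Ω
V = I × R_par = 5 × 17.12 = 85.59 V
I_R3 = V/R3 = 85.59/1600 = 0.05349 A

Final answer: 0.05349 A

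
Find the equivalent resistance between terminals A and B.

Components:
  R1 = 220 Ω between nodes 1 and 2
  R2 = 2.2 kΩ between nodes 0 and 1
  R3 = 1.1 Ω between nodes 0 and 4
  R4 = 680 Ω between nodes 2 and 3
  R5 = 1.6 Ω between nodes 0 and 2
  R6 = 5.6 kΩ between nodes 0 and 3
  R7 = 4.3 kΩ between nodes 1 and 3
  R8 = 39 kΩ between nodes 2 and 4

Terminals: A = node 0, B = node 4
The network is not a plain series/parallel combination. Inject a 1 A test current into terminal A (node 0) and return it from terminal B (node 4); then R_eq = V_A / (1 A).
Nodal analysis, taking node 4 as the 0 V reference.
Current source I_test pushes 1 A into node 0 and draws it out of node 4.
KCL at each unknown node (sum of currents leaving = 0; resistances in Ω):
  Node 0: (V_0 - V_1)/2200 + (V_0 - 0)/1.1 + (V_0 - V_2)/1.6 + (V_0 - V_3)/5600 - 1 = 0
  Node 1: (V_1 - V_0)/2200 + (V_1 - V_2)/220 + (V_1 - V_3)/4300 = 0
  Node 2: (V_2 - V_0)/1.6 + (V_2 - V_1)/220 + (V_2 - V_3)/680 + (V_2 - 0)/39000 = 0
  Node 3: (V_3 - V_0)/5600 + (V_3 - V_1)/4300 + (V_3 - V_2)/680 = 0
Collecting terms (coefficients in siemens):
  1.535·V_0 - 0.0004545·V_1 - 0.625·V_2 - 0.0001786·V_3 = 1
  0.005233·V_1 - 0.0004545·V_0 - 0.004545·V_2 - 0.0002326·V_3 = 0
  0.631·V_2 - 0.625·V_0 - 0.004545·V_1 - 0.001471·V_3 = 0
  0.001882·V_3 - 0.0001786·V_0 - 0.0002326·V_1 - 0.001471·V_2 = 0
Solving these 4 simultaneous equations (Gaussian elimination) gives:
  V_0 = 1.1 V, V_1 = 1.1 V, V_2 = 1.1 V, V_3 = 1.1 V
R_eq = V_0 / 1 A = 1.1 Ω

Final answer: 1.1 Ω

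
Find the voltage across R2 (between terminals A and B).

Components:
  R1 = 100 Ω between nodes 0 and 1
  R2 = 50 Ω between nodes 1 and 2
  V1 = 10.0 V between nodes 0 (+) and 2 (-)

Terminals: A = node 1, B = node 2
R1 and R2 are in series across V1 (node 0 → node 1 → node 2), and the output A–B is taken across R2, so this is a voltage divider.
Series current: I = V1/(R1 + R2) = 10/(100 + 50) = 10/150 = 0.06667 A
V_R2 = I × R2 = V1 × R2/(R1 + R2) = 10 × 50/150 = 3.333 V

Final answer: 3.333 V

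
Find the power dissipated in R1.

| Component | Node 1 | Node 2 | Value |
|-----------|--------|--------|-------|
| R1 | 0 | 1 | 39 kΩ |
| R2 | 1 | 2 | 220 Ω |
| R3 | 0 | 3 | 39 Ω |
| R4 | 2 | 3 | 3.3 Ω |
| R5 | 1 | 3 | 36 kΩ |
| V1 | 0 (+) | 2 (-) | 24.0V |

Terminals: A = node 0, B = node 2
Nodal analysis, taking node 2 as the 0 V reference.
Source V1 fixes V_0 = 24 V.
KCL at each unknown node (sum of currents leaving = 0; resistances in Ω):
  Node 1: (V_1 - 24)/39000 + (V_1 - 0)/220 + (V_1 - V_3)/36000 = 0
  Node 3: (V_3 - 24)/39 + (V_3 - 0)/3.3 + (V_3 - V_1)/36000 = 0
Collecting terms (coefficients in siemens):
  0.004599·V_1 - 0.00002778·V_3 = 0.0006154
  0.3287·V_3 - 0.00002778·V_1 = 0.6154
Determinant D = (0.004599)(0.3287) - (-0.00002778)(-0.00002778) = 0.001512
V_1 = [(0.0006154)(0.3287) - (-0.00002778)(0.6154)]/D = 0.1451 V
V_3 = [(0.004599)(0.6154) - (0.0006154)(-0.00002778)]/D = 1.872 V
I_R1 = (V_0 - V_1)/R1 = (24 - 0.1451)/39000 = 0.0006117 A
P_R1 = I_R1² × R1 = (0.0006117)² × 39000 = 0.01459 W

Final answer: 0.01459 W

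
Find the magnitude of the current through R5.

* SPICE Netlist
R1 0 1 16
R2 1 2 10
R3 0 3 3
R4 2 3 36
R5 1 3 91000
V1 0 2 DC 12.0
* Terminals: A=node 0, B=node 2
Nodal analysis, taking node 2 as the 0 V reference.
Source V1 fixes V_0 = 12 V.
KCL at each unknown node (sum of currents leaving = 0; resistances in Ω):
  Node 1: (V_1 - 12)/16 + (V_1 - 0)/10 + (V_1 - V_3)/91000 = 0
  Node 3: (V_3 - 12)/3 + (V_3 - 0)/36 + (V_3 - V_1)/91000 = 0
Collecting terms (coefficients in siemens):
  0.1625·V_1 - 0.00001099·V_3 = 0.75
  0.3611·V_3 - 0.00001099·V_1 = 4
Determinant D = (0.1625)(0.3611) - (-0.00001099)(-0.00001099) = 0.05869
V_1 = [(0.75)(0.3611) - (-0.00001099)(4)]/D = 4.616 V
V_3 = [(0.1625)(4) - (0.75)(-0.00001099)]/D = 11.08 V
I_R5 = (V_1 - V_3)/R5 = (4.616 - 11.08)/91000 = -0.000071 A
|I_R5| = 0.000071 A

Final answer: |I_R5| = 7.1e-05 A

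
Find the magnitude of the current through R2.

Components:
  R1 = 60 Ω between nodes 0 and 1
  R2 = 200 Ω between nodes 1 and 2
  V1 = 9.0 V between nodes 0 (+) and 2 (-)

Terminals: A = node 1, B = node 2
Nodal analysis, taking node 2 as the 0 V reference.
Source V1 fixes V_0 = 9 V.
KCL at each unknown node (sum of currents leaving = 0; resistances in Ω):
  Node 1: (V_1 - 9)/60 + (V_1 - 0)/200 = 0
Collecting terms: 0.02167 × V_1 = 0.15  =>  V_1 = 6.923 V
I_R2 = (V_1 - V_2)/R2 = (6.923 - 0)/200 = 0.03462 A
|I_R2| = 0.03462 A

Final answer: |I_R2| = 0.03462 A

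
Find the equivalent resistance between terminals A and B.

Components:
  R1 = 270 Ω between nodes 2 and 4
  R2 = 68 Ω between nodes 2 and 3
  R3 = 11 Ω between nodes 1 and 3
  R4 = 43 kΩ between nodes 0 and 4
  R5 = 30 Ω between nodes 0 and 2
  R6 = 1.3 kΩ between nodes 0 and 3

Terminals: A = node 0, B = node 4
Reduce the network between node 0 (A) and node 4 (B) by series/parallel combination:
  R3 touches the rest of the network only at node 3 (its other end, node 1, goes nowhere), so no current can flow through it — remove it.
  Rs1 = R6 + R2 (series, joined only at node 3) = 1300 + 68 = 1368 Ω
  Rp1 = R5 ‖ Rs1 (parallel, both between nodes 0 and 2) = 1/(1/30 + 1/1368) = 29.36 Ω
  Rs2 = R1 + Rp1 (series, joined only at node 2) = 270 + 29.36 = 299.4 Ω
  Rp2 = R4 ‖ Rs2 (parallel, both between nodes 0 and 4) = 1/(1/43000 + 1/299.4) = 297.3 Ω
R_eq = 297.3 Ω

Final answer: 297.3 Ω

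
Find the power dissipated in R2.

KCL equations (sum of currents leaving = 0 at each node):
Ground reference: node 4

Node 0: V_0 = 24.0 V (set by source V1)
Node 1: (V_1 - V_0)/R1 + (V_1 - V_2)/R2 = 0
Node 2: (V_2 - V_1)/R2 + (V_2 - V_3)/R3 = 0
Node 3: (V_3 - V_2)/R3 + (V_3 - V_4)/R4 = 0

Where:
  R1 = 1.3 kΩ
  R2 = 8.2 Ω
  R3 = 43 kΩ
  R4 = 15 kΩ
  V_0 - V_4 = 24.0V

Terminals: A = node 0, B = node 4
Nodal analysis, taking node 4 as the 0 V reference.
Source V1 fixes V_0 = 24 V.
KCL at each unknown node (sum of currents leaving = 0; resistances in Ω):
  Node 1: (V_1 - 24)/1300 + (V_1 - V_2)/8.2 = 0
  Node 2: (V_2 - V_1)/8.2 + (V_2 - V_3)/43000 = 0
  Node 3: (V_3 - V_2)/43000 + (V_3 - 0)/15000 = 0
Collecting terms (coefficients in siemens):
  0.1227·V_1 - 0.122·V_2 = 0.01846
  0.122·V_2 - 0.122·V_1 - 0.00002326·V_3 = 0
  0.00008992·V_3 - 0.00002326·V_2 = 0
Solving these 3 simultaneous equations (Gaussian elimination) gives:
  V_1 = 23.47 V, V_2 = 23.47 V, V_3 = 6.07 V
I_R2 = (V_1 - V_2)/R2 = (23.47 - 23.47)/8.2 = 0.0004047 A
P_R2 = I_R2² × R2 = (0.0004047)² × 8.2 = 0.000001343 W

Final answer: 1.343e-06 W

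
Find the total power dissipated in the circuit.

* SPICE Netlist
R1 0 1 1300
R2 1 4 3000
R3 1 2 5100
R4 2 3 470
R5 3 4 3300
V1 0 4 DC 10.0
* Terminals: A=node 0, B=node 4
Nodal analysis, taking node 4 as the 0 V reference.
Source V1 fixes V_0 = 10 V.
KCL at each unknown node (sum of currents leaving = 0; resistances in Ω):
  Node 1: (V_1 - 10)/1300 + (V_1 - 0)/3000 + (V_1 - V_2)/5100 = 0
  Node 2: (V_2 - V_1)/5100 + (V_2 - V_3)/470 = 0
  Node 3: (V_3 - V_2)/470 + (V_3 - 0)/3300 = 0
Collecting terms (coefficients in siemens):
  0.001299·V_1 - 0.0001961·V_2 = 0.007692
  0.002324·V_2 - 0.0001961·V_1 - 0.002128·V_3 = 0
  0.002431·V_3 - 0.002128·V_2 = 0
Solving these 3 simultaneous equations (Gaussian elimination) gives:
  V_1 = 6.33 V, V_2 = 2.69 V, V_3 = 2.355 V
Power in each resistor, P = (ΔV)²/R:
  P_R1 = (10 - 6.33)²/1300 = 0.01036 W
  P_R2 = (6.33 - 0)²/3000 = 0.01335 W
  P_R3 = (6.33 - 2.69)²/5100 = 0.002597 W
  P_R4 = (2.69 - 2.355)²/470 = 0.0002393 W
  P_R5 = (2.355 - 0)²/3300 = 0.00168 W
P_total = P_R1 + P_R2 + P_R3 + P_R4 + P_R5 = 0.02823 W

Final answer: 0.02823 W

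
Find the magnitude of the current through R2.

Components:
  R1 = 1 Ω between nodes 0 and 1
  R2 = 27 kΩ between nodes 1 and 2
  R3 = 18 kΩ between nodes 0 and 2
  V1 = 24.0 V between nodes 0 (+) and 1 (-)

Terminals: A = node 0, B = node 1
Nodal analysis, taking node 1 as the 0 V reference.
Source V1 fixes V_0 = 24 V.
KCL at each unknown node (sum of currents leaving = 0; resistances in Ω):
  Node 2: (V_2 - 0)/27000 + (V_2 - 24)/18000 = 0
Collecting terms: 0.00009259 × V_2 = 0.001333  =>  V_2 = 14.4 V
I_R2 = (V_1 - V_2)/R2 = (0 - 14.4)/27000 = -0.0005333 A
|I_R2| = 0.0005333 A

Final answer: |I_R2| = 0.0005333 A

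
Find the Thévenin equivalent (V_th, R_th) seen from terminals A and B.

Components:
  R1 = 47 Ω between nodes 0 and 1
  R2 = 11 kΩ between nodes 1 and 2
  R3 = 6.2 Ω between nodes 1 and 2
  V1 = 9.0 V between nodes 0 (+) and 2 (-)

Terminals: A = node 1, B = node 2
Step 1 — V_th is the open-circuit voltage V_A - V_B (nothing connected across the terminals).
Nodal analysis, taking node 2 as the 0 V reference.
Source V1 fixes V_0 = 9 V.
KCL at each unknown node (sum of currents leaving = 0; resistances in Ω):
  Node 1: (V_1 - 9)/47 + (V_1 - 0)/11000 + (V_1 - 0)/6.2 = 0
Collecting terms: 0.1827 × V_1 = 0.1915  =>  V_1 = 1.048 V
V_th = V_1 - V_2 = 1.048 - 0 = 1.048 V
Step 2 — R_th: zero the source — replace V1 by a short circuit (node 2 merges into node 0) — and find the resistance seen between A (node 1) and B (node 0).
Reduce the network between node 1 (A) and node 0 (B) by series/parallel combination:
  Rp1 = R1 ‖ R2 ‖ R3 (parallel, all between nodes 0 and 1) = 1/(1/47 + 1/11000 + 1/6.2) = 5.475 Ω
R_th = 5.475 Ω

Final answer: V_th = 1.048 V, R_th = 5.475 Ω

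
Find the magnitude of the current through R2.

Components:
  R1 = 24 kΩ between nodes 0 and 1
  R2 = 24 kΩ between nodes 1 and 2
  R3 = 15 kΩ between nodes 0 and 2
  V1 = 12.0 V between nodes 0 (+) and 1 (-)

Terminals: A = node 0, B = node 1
Nodal analysis, taking node 1 as the 0 V reference.
Source V1 fixes V_0 = 12 V.
KCL at each unknown node (sum of currents leaving = 0; resistances in Ω):
  Node 2: (V_2 - 0)/24000 + (V_2 - 12)/15000 = 0
Collecting terms: 0.0001083 × V_2 = 0.0008  =>  V_2 = 7.385 V
I_R2 = (V_1 - V_2)/R2 = (0 - 7.385)/24000 = -0.0003077 A
|I_R2| = 0.0003077 A

Final answer: |I_R2| = 0.0003077 A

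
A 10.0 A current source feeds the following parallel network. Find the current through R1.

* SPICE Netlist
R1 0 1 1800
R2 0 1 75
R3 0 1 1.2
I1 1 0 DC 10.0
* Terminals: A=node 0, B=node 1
All resistors sit directly between nodes 0 and 1, so they are in parallel and share one voltage V; the full source current 10 A splits among them.
1/R_par = 1/1800 + 1/75 + 1/1.2 = 0.8472 S  =>  R_par = 1.18 Ω
V = I × R_par = 10 × 1.18 = 11.8 V
I_R1 = V/R1 = 11.8/1800 = 0.006557 A

Final answer: 0.006557 A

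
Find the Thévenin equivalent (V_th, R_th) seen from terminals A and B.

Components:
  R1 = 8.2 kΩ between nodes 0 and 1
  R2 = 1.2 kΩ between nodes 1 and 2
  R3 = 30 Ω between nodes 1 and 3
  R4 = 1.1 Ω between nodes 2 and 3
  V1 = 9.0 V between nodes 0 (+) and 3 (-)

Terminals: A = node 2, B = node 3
Step 1 — V_th is the open-circuit voltage V_A - V_B (nothing connected across the terminals).
Nodal analysis, taking node 3 as the 0 V reference.
Source V1 fixes V_0 = 9 V.
KCL at each unknown node (sum of currents leaving = 0; resistances in Ω):
  Node 1: (V_1 - 9)/8200 + (V_1 - V_2)/1200 + (V_1 - 0)/30 = 0
  Node 2: (V_2 - V_1)/1200 + (V_2 - 0)/1.1 = 0
Collecting terms (coefficients in siemens):
  0.03429·V_1 - 0.0008333·V_2 = 0.001098
  0.9099·V_2 - 0.0008333·V_1 = 0
Determinant D = (0.03429)(0.9099) - (-0.0008333)(-0.0008333) = 0.0312
V_1 = [(0.001098)(0.9099) - (-0.0008333)(0)]/D = 0.03201 V
V_2 = [(0.03429)(0) - (0.001098)(-0.0008333)]/D = 0.00002932 V
V_th = V_2 - V_3 = 0.00002932 - 0 = 0.00002932 V
Step 2 — R_th: zero the source — replace V1 by a short circuit (node 3 merges into node 0) — and find the resistance seen between A (node 2) and B (node 0).
Reduce the network between node 2 (A) and node 0 (B) by series/parallel combination:
  Rp1 = R1 ‖ R3 (parallel, both between nodes 0 and 1) = 1/(1/8200 + 1/30) = 29.89 Ω
  Rs1 = R2 + Rp1 (series, joined only at node 1) = 1200 + 29.89 = 1230 Ω
  Rp2 = R4 ‖ Rs1 (parallel, both between nodes 0 and 2) = 1/(1/1.1 + 1/1230) = 1.099 Ω
R_th = 1.099 Ω

Final answer: V_th = 2.932e-05 V, R_th = 1.099 Ω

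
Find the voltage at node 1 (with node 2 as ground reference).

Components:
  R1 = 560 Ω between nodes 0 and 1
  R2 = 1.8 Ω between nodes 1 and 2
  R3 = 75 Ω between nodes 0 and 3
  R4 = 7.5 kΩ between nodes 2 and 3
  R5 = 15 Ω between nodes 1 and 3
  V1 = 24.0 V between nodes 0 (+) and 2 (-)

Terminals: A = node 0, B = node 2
Nodal analysis, taking node 2 as the 0 V reference.
Source V1 fixes V_0 = 24 V.
KCL at each unknown node (sum of currents leaving = 0; resistances in Ω):
  Node 1: (V_1 - 24)/560 + (V_1 - 0)/1.8 + (V_1 - V_3)/15 = 0
  Node 3: (V_3 - 24)/75 + (V_3 - 0)/7500 + (V_3 - V_1)/15 = 0
Collecting terms (coefficients in siemens):
  0.624·V_1 - 0.06667·V_3 = 0.04286
  0.08013·V_3 - 0.06667·V_1 = 0.32
Determinant D = (0.624)(0.08013) - (-0.06667)(-0.06667) = 0.04556
V_1 = [(0.04286)(0.08013) - (-0.06667)(0.32)]/D = 0.5436 V
V_3 = [(0.624)(0.32) - (0.04286)(-0.06667)]/D = 4.446 V
The requested potential is V_1 = 0.5436 V.

Final answer: V_1 = 0.5436 V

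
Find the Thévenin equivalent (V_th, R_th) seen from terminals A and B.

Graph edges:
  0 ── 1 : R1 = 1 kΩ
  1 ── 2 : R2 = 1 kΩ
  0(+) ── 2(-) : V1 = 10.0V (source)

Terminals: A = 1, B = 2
Step 1 — V_th is the open-circuit voltage V_A - V_B (nothing connected across the terminals).
Nodal analysis, taking node 2 as the 0 V reference.
Source V1 fixes V_0 = 10 V.
KCL at each unknown node (sum of currents leaving = 0; resistances in Ω):
  Node 1: (V_1 - 10)/1000 + (V_1 - 0)/1000 = 0
Collecting terms: 0.002 × V_1 = 0.01  =>  V_1 = 5 V
V_th = V_1 - V_2 = 5 - 0 = 5 V
Step 2 — R_th: zero the source — replace V1 by a short circuit (node 2 merges into node 0) — and find the resistance seen between A (node 1) and B (node 0).
Reduce the network between node 1 (A) and node 0 (B) by series/parallel combination:
  Rp1 = R1 ‖ R2 (parallel, both between nodes 0 and 1) = 1/(1/1000 + 1/1000) = 500 Ω
R_th = 500 Ω

Final answer: V_th = 5 V, R_th = 500 Ω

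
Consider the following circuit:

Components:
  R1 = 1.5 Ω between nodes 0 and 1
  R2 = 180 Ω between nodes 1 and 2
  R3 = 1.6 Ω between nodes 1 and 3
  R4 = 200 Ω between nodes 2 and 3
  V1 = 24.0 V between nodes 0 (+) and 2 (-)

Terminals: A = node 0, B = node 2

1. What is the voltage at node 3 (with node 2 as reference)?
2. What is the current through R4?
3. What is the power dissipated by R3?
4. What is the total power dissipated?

Nodal analysis, taking node 2 as the 0 V reference.
Source V1 fixes V_0 = 24 V.
KCL at each unknown node (sum of currents leaving = 0; resistances in Ω):
  Node 1: (V_1 - 24)/1.5 + (V_1 - 0)/180 + (V_1 - V_3)/1.6 = 0
  Node 3: (V_3 - V_1)/1.6 + (V_3 - 0)/200 = 0
Collecting terms (coefficients in siemens):
  1.297·V_1 - 0.625·V_3 = 16
  0.63·V_3 - 0.625·V_1 = 0
Determinant D = (1.297)(0.63) - (-0.625)(-0.625) = 0.4266
V_1 = [(16)(0.63) - (-0.625)(0)]/D = 23.63 V
V_3 = [(1.297)(0) - (16)(-0.625)]/D = 23.44 V
Part 1:
  Read off the nodal solution: V_3 = 23.44 V
Part 2:
  I_R4 = (V_2 - V_3)/R4 = (0 - 23.44)/200 = -0.1172 A
  Magnitude: I_R4 = 0.1172 A
Part 3:
  I_R3 = (V_1 - V_3)/R3 = (23.63 - 23.44)/1.6 = 0.1172 A
  P_R3 = I_R3² × R3 = (0.1172)² × 1.6 = 0.02198 W
Part 4:
  Power in each resistor, P = (ΔV)²/R:
    P_R1 = (24 - 23.63)²/1.5 = 0.0926 W
    P_R2 = (23.63 - 0)²/180 = 3.101 W
    P_R3 = (23.63 - 23.44)²/1.6 = 0.02198 W
    P_R4 = (0 - 23.44)²/200 = 2.747 W
  P_total = P_R1 + P_R2 + P_R3 + P_R4 = 5.963 W

Final answers:
1. V_3 = 23.44 V
2. I_R4 = 0.1172 A
3. P_R3 = 0.02198 W
4. P_total = 5.963 W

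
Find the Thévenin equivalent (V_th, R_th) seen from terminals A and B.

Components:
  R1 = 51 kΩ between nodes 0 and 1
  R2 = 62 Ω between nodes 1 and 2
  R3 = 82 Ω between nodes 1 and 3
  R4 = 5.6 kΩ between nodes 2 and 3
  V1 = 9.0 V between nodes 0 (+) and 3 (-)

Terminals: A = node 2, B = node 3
Step 1 — V_th is the open-circuit voltage V_A - V_B (nothing connected across the terminals).
Nodal analysis, taking node 3 as the 0 V reference.
Source V1 fixes V_0 = 9 V.
KCL at each unknown node (sum of currents leaving = 0; resistances in Ω):
  Node 1: (V_1 - 9)/51000 + (V_1 - V_2)/62 + (V_1 - 0)/82 = 0
  Node 2: (V_2 - V_1)/62 + (V_2 - 0)/5600 = 0
Collecting terms (coefficients in siemens):
  0.02834·V_1 - 0.01613·V_2 = 0.0001765
  0.01631·V_2 - 0.01613·V_1 = 0
Determinant D = (0.02834)(0.01631) - (-0.01613)(-0.01613) = 0.0002021
V_1 = [(0.0001765)(0.01631) - (-0.01613)(0)]/D = 0.01424 V
V_2 = [(0.02834)(0) - (0.0001765)(-0.01613)]/D = 0.01409 V
V_th = V_2 - V_3 = 0.01409 - 0 = 0.01409 V
Step 2 — R_th: zero the source — replace V1 by a short circuit (node 3 merges into node 0) — and find the resistance seen between A (node 2) and B (node 0).
Reduce the network between node 2 (A) and node 0 (B) by series/parallel combination:
  Rp1 = R1 ‖ R3 (parallel, both between nodes 0 and 1) = 1/(1/51000 + 1/82) = 81.87 Ω
  Rs1 = R2 + Rp1 (series, joined only at node 1) = 62 + 81.87 = 143.9 Ω
  Rp2 = R4 ‖ Rs1 (parallel, both between nodes 0 and 2) = 1/(1/5600 + 1/143.9) = 140.3 Ω
R_th = 140.3 Ω

Final answer: V_th = 0.01409 V, R_th = 140.3 Ω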